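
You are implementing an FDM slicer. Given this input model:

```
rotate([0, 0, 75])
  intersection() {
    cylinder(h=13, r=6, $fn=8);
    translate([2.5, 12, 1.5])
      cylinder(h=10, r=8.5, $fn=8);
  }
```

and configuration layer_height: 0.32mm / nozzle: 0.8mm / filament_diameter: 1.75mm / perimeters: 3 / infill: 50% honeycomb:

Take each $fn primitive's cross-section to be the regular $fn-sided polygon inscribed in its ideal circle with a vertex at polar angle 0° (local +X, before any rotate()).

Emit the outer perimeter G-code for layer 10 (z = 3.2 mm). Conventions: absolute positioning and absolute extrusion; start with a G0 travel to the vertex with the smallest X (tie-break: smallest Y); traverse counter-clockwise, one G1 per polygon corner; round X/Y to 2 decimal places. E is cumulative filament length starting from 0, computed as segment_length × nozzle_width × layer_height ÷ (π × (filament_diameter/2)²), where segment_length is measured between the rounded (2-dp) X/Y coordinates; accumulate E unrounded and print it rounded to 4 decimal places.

At z = 3.2 mm: the r=6 cylinder contributes a regular 8-gon of circumradius 6; the cylinder at (2.5, 12): section is a regular 8-gon, circumradius r=8.5; Taking the intersection: the r=8.5 cylinder at (2.5, 12) partially overlaps the r=6 cylinder; clipping to the common part keeps 6.25 mm² — 1 connected region; (rotated 75° about Z; rotation is an isometry so areas/perimeters/island counts are preserved). The outline is a single polygon with 5 vertices. Extrusion per mm of travel: 0.8 × 0.32 / (π × 0.875²) = 0.106432. Accumulating E over each segment gives final E = 1.3883.

G0 X-5.80 Y1.55 Z3.20
G1 X-5.55 Y-0.34 E0.2029
G1 X-2.73 Y3.32 E0.6947
G1 X-2.98 Y5.20 E0.8965
G1 X-3.00 Y5.20 E0.8987
G1 X-5.80 Y1.55 E1.3883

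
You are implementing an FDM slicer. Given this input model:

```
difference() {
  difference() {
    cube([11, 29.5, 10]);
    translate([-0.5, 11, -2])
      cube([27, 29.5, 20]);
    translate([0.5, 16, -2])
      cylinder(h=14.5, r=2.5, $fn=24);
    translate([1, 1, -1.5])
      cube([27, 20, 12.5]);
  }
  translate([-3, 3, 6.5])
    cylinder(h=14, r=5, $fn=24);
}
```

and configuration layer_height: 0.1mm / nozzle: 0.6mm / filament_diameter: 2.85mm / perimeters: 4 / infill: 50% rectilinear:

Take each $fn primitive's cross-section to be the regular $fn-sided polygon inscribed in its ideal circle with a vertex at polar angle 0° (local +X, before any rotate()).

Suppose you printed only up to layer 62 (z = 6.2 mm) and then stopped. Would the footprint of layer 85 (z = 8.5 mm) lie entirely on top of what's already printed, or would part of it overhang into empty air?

entirely on top

Compare the two slices. At z = 6.2: the 11×29.5 cube contributes its full rectangle (area 324.50 mm²); the cube at (-0.5, 11) (footprint 27×29.5) is included at this height (area 796.50 mm²); the r=2.5 cylinder at (0.5, 16) gives a regular 24-gon of circumradius 2.5 (constant along its height) (area = (24/2)·2.500²·sin(360°/24) = 19.41 mm²); the cube at (1, 1) is present — its section is the full 27×20 rectangle (area 540.00 mm²); Taking the first minus the rest: starting from the 11×29.5 cube (324.50 mm²), the 27×29.5 cube at (-0.5, 11) partially overlaps it — only the 203.50 mm² overlap (of its 796.50 mm²) is removed, clipping the outline; the r=2.5 cylinder at (0.5, 16) misses the remaining region (no effect); the 27×20 cube at (1, 1) partially overlaps it — only the 100.00 mm² overlap (of its 540.00 mm²) is removed, clipping the outline — area = 21.00 mm²; the cylinder at (-3, 3) does not reach this height (z outside [6.5, 20.5]); After the difference (first − rest): none of the subtracted shapes is present at this height, so the result so far is unchanged — area = 21.00 mm². At z = 8.5: the cube (footprint 11×29.5) is included at this height (area 324.50 mm²); the cube at (-0.5, 11) (footprint 27×29.5) is included at this height (area 796.50 mm²); the cylinder at (0.5, 16): section is a regular 24-gon, circumradius r=2.5 (area = (24/2)·2.500²·sin(360°/24) = 19.41 mm²); the cube at (1, 1) is present — its section is the full 27×20 rectangle (area 540.00 mm²); Taking the first minus the rest: starting from the 11×29.5 cube (324.50 mm²), the 27×29.5 cube at (-0.5, 11) partially overlaps it — only the 203.50 mm² overlap (of its 796.50 mm²) is removed, clipping the outline; the r=2.5 cylinder at (0.5, 16) misses the remaining region (no effect); the 27×20 cube at (1, 1) partially overlaps it — only the 100.00 mm² overlap (of its 540.00 mm²) is removed, clipping the outline — area = 21.00 mm²; the cylinder at (-3, 3): section is a regular 24-gon, circumradius r=5 (area = (24/2)·5.000²·sin(360°/24) = 77.65 mm²); Subtracting the remaining from the first: starting from the result so far (21.00 mm²), the r=5 cylinder at (-3, 3) partially overlaps it — only the 6.79 mm² overlap (of its 77.65 mm²) is removed, clipping the outline — area = 14.21 mm². Checking containment: the cross-section at z = 8.5 is a subset of the cross-section at z = 6.2.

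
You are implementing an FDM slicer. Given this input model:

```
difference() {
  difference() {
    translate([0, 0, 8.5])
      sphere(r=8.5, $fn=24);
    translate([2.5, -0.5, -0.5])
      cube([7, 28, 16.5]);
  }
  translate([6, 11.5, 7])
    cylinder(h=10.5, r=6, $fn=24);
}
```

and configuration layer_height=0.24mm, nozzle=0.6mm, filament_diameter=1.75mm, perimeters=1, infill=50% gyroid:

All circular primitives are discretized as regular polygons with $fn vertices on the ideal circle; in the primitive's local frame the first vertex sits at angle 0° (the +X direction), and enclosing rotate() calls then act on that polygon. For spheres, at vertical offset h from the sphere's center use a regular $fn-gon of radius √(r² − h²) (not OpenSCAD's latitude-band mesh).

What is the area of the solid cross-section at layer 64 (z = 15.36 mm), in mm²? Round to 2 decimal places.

At z = 15.36 mm: the sphere: section is a regular 24-gon, circumradius = √(r²−h²) = √(8.5²−6.86²) = 5.019 (area = (24/2)·5.019²·sin(360°/24) = 78.24 mm²); the cube at (2.5, -0.5) (footprint 7×28) is included at this height (area 196.00 mm²); After the difference (first − rest): starting from the r=8.5 sphere (78.24 mm²), the 7×28 cube at (2.5, -0.5) partially overlaps it — only the 8.87 mm² overlap (of its 196.00 mm²) is removed, clipping the outline — area = 69.37 mm²; the r=6 cylinder at (6, 11.5) contributes a regular 24-gon of circumradius 6 (area = (24/2)·6.000²·sin(360°/24) = 111.81 mm²); After the difference (first − rest): starting from that combined region (69.37 mm²), the r=6 cylinder at (6, 11.5) misses the remaining region (no effect) — area = 69.37 mm². Overall, the cross-section is a single solid region. Net area = 69.37 mm².

69.37 mm²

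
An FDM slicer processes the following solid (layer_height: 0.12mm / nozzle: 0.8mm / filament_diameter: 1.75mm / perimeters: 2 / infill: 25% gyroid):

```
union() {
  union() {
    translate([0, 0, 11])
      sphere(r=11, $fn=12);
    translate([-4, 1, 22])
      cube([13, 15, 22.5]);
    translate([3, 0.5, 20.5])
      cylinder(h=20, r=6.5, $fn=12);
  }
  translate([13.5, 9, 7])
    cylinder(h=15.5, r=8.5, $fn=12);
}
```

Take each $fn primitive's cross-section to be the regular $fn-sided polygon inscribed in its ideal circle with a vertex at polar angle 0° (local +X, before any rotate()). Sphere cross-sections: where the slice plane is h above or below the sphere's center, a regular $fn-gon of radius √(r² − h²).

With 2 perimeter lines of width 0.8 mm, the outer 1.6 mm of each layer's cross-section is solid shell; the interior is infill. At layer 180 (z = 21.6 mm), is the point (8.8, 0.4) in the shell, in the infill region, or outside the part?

At z = 21.6 mm: the sphere: section is a regular 12-gon, circumradius = √(r²−h²) = √(11²−10.6²) = 2.939; the cube at (-4, 1) does not reach this height (z outside [22, 44.5]); the r=6.5 cylinder at (3, 0.5) gives a regular 12-gon of circumradius 6.5 (constant along its height); Combining (union): the r=11 sphere lies entirely inside the r=6.5 cylinder at (3, 0.5), so the union is just the r=6.5 cylinder at (3, 0.5) — 1 connected region; the cylinder at (13.5, 9): section is a regular 12-gon, circumradius r=8.5; Combining (union): the regions partially overlap (shared area 4.40 mm²), so overlapping operands fuse into one piece — 1 connected region. Overall, the cross-section is a single solid region. The nearest boundary edge runs (9.50, 0.50)→(8.63, -2.75); distance from the point to it = 0.65 mm. The point is inside the cross-section, 0.65 mm from the nearest boundary — within the 1.6 mm shell band (2 × 0.8).

shell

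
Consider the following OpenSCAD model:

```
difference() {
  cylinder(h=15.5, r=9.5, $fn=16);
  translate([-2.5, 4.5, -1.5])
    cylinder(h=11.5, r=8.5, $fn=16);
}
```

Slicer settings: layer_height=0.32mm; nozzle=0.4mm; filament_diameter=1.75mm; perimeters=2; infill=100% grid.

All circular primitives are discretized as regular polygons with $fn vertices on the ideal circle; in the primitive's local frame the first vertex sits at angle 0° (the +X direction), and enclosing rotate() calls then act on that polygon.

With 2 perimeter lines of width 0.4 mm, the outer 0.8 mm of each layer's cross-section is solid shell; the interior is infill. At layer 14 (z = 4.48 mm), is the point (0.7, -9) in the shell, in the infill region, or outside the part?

At z = 4.48 mm: the r=9.5 cylinder contributes a regular 16-gon of circumradius 9.5; the r=8.5 cylinder at (-2.5, 4.5) gives a regular 16-gon of circumradius 8.5 (constant along its height); Taking the first minus the rest: starting from the r=9.5 cylinder, the r=8.5 cylinder at (-2.5, 4.5) partially overlaps it — only the 156.82 mm² overlap (of its 221.19 mm²) is removed, clipping the outline — 1 connected region. Overall, the cross-section is a single solid region. The nearest boundary edge runs (3.64, -8.78)→(-0.00, -9.50); distance from the point to it = 0.35 mm. The point is inside the cross-section, 0.35 mm from the nearest boundary — within the 0.8 mm shell band (2 × 0.4).

shell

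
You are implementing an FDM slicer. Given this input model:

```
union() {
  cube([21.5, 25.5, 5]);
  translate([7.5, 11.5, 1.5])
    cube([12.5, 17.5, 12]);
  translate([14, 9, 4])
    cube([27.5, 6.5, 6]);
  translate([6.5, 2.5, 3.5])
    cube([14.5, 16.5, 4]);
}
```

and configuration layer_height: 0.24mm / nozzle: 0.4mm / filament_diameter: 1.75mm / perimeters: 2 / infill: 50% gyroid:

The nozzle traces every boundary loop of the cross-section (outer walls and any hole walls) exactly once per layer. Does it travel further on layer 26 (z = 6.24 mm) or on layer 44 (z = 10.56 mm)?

Layer 26 (z = 6.24): the cube does not reach this height (z outside [0, 5]); the 12.5×17.5 cube at (7.5, 11.5) contributes its full rectangle (perimeter 60.00 mm); the 27.5×6.5 cube at (14, 9) contributes its full rectangle (perimeter 68.00 mm); the cube at (6.5, 2.5) (footprint 14.5×16.5) is included at this height (perimeter 62.00 mm); Combining (union): the regions partially overlap (shared area 139.25 mm²), so the edge portions inside another operand are dropped and the merged outline is re-measured after clipping — boundary = 123.00 mm. So its perimeter = 123.00 mm. Layer 44 (z = 10.56): the cube does not reach this height (z outside [0, 5]); the 12.5×17.5 cube at (7.5, 11.5) contributes its full rectangle (perimeter 60.00 mm); the cube at (14, 9) does not reach this height (z outside [4, 10]); the cube at (6.5, 2.5) is absent (z outside [3.5, 7.5]); Merging all regions: only the 12.5×17.5 cube at (7.5, 11.5) is present, so the union is just that shape — boundary = 60.00 mm. So its perimeter = 60.00 mm. Layer 26 is larger (123.00 vs 60.00 mm).

layer 26 (z = 6.24 mm)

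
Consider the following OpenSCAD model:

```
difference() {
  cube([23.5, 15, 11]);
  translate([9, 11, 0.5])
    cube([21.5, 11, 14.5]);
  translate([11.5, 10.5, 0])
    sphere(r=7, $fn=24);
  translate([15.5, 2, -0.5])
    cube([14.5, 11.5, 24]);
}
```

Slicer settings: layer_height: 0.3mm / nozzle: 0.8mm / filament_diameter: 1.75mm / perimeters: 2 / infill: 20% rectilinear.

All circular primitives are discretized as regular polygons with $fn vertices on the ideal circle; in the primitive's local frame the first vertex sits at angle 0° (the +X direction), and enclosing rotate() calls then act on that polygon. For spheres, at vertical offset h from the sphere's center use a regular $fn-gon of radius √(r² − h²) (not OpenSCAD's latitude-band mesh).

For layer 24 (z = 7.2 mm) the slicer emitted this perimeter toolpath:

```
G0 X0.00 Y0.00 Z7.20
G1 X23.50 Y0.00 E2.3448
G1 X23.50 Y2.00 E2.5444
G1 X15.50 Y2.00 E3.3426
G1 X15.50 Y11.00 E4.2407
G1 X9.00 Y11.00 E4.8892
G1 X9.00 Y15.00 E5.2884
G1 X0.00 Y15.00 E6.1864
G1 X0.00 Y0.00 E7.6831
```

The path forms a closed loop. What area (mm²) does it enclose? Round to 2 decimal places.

Apply the shoelace formula to the sequence of (X, Y) vertices; enclosed area = 222.50 mm².

222.50 mm²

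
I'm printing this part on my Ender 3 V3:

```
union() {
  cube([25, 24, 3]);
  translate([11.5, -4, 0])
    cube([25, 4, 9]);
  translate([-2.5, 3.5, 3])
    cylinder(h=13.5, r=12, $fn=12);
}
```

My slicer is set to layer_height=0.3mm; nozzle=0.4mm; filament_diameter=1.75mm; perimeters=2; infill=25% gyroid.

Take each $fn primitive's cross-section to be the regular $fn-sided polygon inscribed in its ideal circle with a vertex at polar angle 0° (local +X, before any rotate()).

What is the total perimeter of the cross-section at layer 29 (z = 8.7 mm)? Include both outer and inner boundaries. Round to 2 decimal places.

At z = 8.7 mm: the cube does not reach this height (z outside [0, 3]); the cube at (11.5, -4) is present — its section is the full 25×4 rectangle (perimeter 58.00 mm); the r=12 cylinder at (-2.5, 3.5) contributes a regular 12-gon of circumradius 12 (perimeter = 2·12·12.000·sin(180°/12) = 74.54 mm); Merging all regions: the 2 present regions are separate (no shared area or edge), so areas and boundary lengths simply add and each stays a separate island — boundary = 132.54 mm. Overall, the cross-section has 2 separate islands. Total boundary length (outer) = 132.54 mm.

132.54 mm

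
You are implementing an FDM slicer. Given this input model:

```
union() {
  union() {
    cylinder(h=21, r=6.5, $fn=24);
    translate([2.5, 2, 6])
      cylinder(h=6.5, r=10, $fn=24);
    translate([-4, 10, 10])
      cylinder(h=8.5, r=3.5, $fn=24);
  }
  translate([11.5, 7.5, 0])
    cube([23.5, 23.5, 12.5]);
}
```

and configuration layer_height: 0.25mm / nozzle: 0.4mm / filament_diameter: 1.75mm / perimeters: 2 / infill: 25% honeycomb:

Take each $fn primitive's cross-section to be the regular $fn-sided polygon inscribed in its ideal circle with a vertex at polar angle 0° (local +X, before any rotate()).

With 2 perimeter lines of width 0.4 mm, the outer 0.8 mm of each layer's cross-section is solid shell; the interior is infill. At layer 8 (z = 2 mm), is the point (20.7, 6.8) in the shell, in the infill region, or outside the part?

outside

At z = 2 mm: the r=6.5 cylinder contributes a regular 24-gon of circumradius 6.5; the cylinder at (2.5, 2) is not intersected at this z (z outside [6, 12.5]); the cylinder at (-4, 10) does not reach this height (z outside [10, 18.5]); Taking the union: only the r=6.5 cylinder is present, so the union is just that shape — 1 connected region; the cube at (11.5, 7.5) is present — its section is the full 23.5×23.5 rectangle; Merging all regions: the 2 present regions are separate (no shared area or edge), so areas and boundary lengths simply add and each stays a separate island — 2 connected regions. Overall, the cross-section has 2 separate islands. The nearest boundary edge runs (35.00, 7.50)→(11.50, 7.50); distance from the point to it = 0.70 mm. The point is not inside any of the regions above, so it lies outside the cross-section (0.70 mm from the nearest boundary).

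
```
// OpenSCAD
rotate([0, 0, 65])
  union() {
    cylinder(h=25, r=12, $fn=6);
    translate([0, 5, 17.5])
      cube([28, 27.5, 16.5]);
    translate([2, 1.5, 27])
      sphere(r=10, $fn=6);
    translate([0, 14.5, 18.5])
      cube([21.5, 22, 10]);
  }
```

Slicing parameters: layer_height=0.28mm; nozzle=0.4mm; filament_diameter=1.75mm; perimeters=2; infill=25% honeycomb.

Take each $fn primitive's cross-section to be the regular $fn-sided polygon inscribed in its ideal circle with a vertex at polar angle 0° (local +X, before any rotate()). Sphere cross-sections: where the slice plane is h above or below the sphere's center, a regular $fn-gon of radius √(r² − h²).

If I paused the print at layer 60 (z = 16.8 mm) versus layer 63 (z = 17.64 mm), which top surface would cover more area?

layer 63 (z = 17.64 mm)

Layer 60 (z = 16.8): the r=12 cylinder gives a regular 6-gon of circumradius 12 (constant along its height) (area = (6/2)·12.000²·sin(360°/6) = 374.12 mm²); the cube at (0, 5) is absent (z outside [17.5, 34]); the sphere at (2, 1.5) is not intersected at this z (|z−center|=10.200 > r=10); the cube at (0, 14.5) is absent (z outside [18.5, 28.5]); Taking the union: only the r=12 cylinder is present, so the union is just that shape — area = 374.12 mm²; (whole slice rotated 65° about Z — lengths, areas and connectivity unchanged). So its area = 374.12 mm². Layer 63 (z = 17.64): the r=12 cylinder contributes a regular 6-gon of circumradius 12 (area = (6/2)·12.000²·sin(360°/6) = 374.12 mm²); the cube at (0, 5) (footprint 28×27.5) is included at this height (area 770.00 mm²); the r=10 sphere at (2, 1.5) contributes a regular 6-gon of circumradius √(10²−9.36²) = 3.520 (area = (6/2)·3.520²·sin(360°/6) = 32.19 mm²); the cube at (0, 14.5) is not intersected at this z (z outside [18.5, 28.5]); Merging all regions: the regions partially overlap — summed areas 1176.31 mm² minus the doubly-counted overlap 72.94 mm² gives 1103.38 mm² — area = 1103.38 mm²; (whole slice rotated 65° about Z — lengths, areas and connectivity unchanged). So its area = 1103.38 mm². Layer 63 is larger (1103.38 vs 374.12 mm²).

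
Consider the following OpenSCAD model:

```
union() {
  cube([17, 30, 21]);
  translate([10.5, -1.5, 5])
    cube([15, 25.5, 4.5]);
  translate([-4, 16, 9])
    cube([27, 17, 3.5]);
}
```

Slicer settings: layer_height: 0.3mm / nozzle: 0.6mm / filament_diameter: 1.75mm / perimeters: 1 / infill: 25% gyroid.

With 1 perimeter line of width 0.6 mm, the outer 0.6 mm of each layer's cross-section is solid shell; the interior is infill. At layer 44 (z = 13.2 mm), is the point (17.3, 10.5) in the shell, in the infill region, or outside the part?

outside

At z = 13.2 mm: the cube (footprint 17×30) is included at this height; the cube at (10.5, -1.5) is not intersected at this z (z outside [5, 9.5]); the cube at (-4, 16) is not intersected at this z (z outside [9, 12.5]); Taking the union: only the 17×30 cube is present, so the union is just that shape — 1 connected region. Overall, the cross-section is a single solid region. The nearest boundary edge runs (17.00, 0.00)→(17.00, 30.00); distance from the point to it = 0.30 mm. The point is not inside any of the regions above, so it lies outside the cross-section (0.30 mm from the nearest boundary).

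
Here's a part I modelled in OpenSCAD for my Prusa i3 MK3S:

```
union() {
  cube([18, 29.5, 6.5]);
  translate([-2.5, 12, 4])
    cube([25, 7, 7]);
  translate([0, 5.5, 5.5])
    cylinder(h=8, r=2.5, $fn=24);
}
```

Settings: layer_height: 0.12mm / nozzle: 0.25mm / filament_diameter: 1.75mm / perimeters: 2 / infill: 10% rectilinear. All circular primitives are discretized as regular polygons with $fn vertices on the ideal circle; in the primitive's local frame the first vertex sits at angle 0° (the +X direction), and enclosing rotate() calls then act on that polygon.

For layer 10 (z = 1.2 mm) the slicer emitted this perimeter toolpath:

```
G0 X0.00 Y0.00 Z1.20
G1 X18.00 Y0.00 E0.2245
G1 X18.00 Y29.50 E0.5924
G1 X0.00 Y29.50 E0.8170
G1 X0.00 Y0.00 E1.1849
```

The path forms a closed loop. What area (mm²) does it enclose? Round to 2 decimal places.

Apply the shoelace formula to the sequence of (X, Y) vertices; enclosed area = 531.00 mm².

531.00 mm²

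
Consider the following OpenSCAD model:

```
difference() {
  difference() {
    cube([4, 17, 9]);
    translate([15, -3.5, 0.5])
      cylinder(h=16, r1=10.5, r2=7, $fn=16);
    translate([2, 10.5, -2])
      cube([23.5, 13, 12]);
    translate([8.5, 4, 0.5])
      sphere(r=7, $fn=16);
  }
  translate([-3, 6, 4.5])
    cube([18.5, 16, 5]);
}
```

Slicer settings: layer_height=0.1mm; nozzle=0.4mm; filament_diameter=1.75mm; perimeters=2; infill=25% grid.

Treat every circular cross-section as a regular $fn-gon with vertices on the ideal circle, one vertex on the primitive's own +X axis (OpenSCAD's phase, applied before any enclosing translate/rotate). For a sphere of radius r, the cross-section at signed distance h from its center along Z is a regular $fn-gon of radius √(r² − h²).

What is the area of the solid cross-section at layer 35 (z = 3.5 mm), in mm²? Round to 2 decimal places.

44.70 mm²

At z = 3.5 mm: the cube (footprint 4×17) is included at this height (area 68.00 mm²); the cone at (15, -3.5): at t=0.188 of its height the radius interpolates to r₁+(r₂−r₁)t = 9.844, giving a regular 16-gon of that circumradius (area = (16/2)·9.844²·sin(360°/16) = 296.65 mm²); the cube at (2, 10.5) (footprint 23.5×13) is included at this height (area 305.50 mm²); the r=7 sphere at (8.5, 4) contributes a regular 16-gon of circumradius √(7²−3²) = 6.325 (area = (16/2)·6.325²·sin(360°/16) = 122.46 mm²); Subtracting the remaining from the first: starting from the 4×17 cube (68.00 mm²), the cone at (15, -3.5) misses the remaining region (no effect); the 23.5×13 cube at (2, 10.5) partially overlaps it — only the 13.00 mm² overlap (of its 305.50 mm²) is removed, clipping the outline; the r=7 sphere at (8.5, 4) partially overlaps it — only the 10.30 mm² overlap (of its 122.46 mm²) is removed, clipping the outline — area = 44.70 mm²; the cube at (-3, 6) is absent (z outside [4.5, 9.5]); Taking the first minus the rest: none of the subtracted shapes is present at this height, so the result so far is unchanged — area = 44.70 mm². Overall, the cross-section is a single solid region. Net area = 44.70 mm².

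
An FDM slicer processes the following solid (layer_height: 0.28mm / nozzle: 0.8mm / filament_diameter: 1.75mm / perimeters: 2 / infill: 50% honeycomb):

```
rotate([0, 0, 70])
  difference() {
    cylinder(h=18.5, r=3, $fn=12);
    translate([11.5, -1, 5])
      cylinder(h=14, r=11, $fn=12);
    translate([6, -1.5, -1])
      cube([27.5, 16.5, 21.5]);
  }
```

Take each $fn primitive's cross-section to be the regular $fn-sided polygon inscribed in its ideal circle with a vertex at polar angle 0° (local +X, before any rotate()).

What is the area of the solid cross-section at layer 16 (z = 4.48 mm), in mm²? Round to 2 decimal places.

At z = 4.48 mm: the r=3 cylinder gives a regular 12-gon of circumradius 3 (constant along its height) (area = (12/2)·3.000²·sin(360°/12) = 27.00 mm²); the cylinder at (11.5, -1) is not intersected at this z (z outside [5, 19]); the cube at (6, -1.5) (footprint 27.5×16.5) is included at this height (area 453.75 mm²); Subtracting the remaining from the first: starting from the r=3 cylinder (27.00 mm²), the 27.5×16.5 cube at (6, -1.5) misses the remaining region (no effect) — area = 27.00 mm²; (rotated 70° about Z; rotation is an isometry so areas/perimeters/island counts are preserved). Overall, the cross-section is a single solid region. Net area = 27.00 mm².

27.00 mm²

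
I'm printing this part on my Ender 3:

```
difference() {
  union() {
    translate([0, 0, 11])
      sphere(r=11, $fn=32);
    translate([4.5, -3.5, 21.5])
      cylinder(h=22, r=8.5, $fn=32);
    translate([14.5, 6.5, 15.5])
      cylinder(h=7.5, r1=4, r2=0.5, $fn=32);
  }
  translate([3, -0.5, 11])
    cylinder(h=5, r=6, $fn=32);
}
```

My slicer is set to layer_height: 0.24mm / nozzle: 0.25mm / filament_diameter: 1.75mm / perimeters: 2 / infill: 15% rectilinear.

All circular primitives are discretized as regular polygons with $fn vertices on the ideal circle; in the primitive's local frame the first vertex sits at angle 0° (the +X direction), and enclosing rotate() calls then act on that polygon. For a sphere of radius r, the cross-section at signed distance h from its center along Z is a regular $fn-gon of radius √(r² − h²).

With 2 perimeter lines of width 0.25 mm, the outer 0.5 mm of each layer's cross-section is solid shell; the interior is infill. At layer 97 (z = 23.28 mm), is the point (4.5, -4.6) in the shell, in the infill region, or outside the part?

infill

At z = 23.28 mm: the sphere is absent (|z−center|=12.280 > r=11); the cylinder at (4.5, -3.5): section is a regular 32-gon, circumradius r=8.5; the cone at (14.5, 6.5) is not intersected at this z (z outside [15.5, 23]); Taking the union: only the r=8.5 cylinder at (4.5, -3.5) is present, so the union is just that shape — 1 connected region; the cylinder at (3, -0.5) is not intersected at this z (z outside [11, 16]); Taking the first minus the rest: none of the subtracted shapes is present at this height, so that combined region is unchanged — 1 connected region. Overall, the cross-section is a single solid region. The nearest boundary edge runs (2.84, -11.84)→(4.50, -12.00); distance from the point to it = 7.36 mm. The point is inside the cross-section and 7.36 mm from the nearest boundary — more than the 0.5 mm shell width (2 × 0.25), so it's in the infill interior.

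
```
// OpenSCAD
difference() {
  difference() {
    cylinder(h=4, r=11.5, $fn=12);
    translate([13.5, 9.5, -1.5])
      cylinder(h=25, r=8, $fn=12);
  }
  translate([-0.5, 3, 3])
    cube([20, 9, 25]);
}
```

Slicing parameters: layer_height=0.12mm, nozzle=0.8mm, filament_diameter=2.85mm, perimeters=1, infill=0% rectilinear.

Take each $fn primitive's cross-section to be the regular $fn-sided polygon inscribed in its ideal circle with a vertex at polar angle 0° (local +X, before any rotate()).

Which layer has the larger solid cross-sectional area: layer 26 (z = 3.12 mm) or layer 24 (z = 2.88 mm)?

layer 24 (z = 2.88 mm)

Layer 26 (z = 3.12): the r=11.5 cylinder gives a regular 12-gon of circumradius 11.5 (constant along its height) (area = (12/2)·11.500²·sin(360°/12) = 396.75 mm²); the r=8 cylinder at (13.5, 9.5) gives a regular 12-gon of circumradius 8 (constant along its height) (area = (12/2)·8.000²·sin(360°/12) = 192.00 mm²); Subtracting the remaining from the first: starting from the r=11.5 cylinder (396.75 mm²), the r=8 cylinder at (13.5, 9.5) partially overlaps it — only the 16.09 mm² overlap (of its 192.00 mm²) is removed, clipping the outline — area = 380.66 mm²; the 20×9 cube at (-0.5, 3) contributes its full rectangle (area 180.00 mm²); Subtracting the remaining from the first: starting from that combined region (380.66 mm²), the 20×9 cube at (-0.5, 3) partially overlaps it — only the 54.90 mm² overlap (of its 180.00 mm²) is removed, clipping the outline — area = 325.76 mm². So its area = 325.76 mm². Layer 24 (z = 2.88): the r=11.5 cylinder contributes a regular 12-gon of circumradius 11.5 (area = (12/2)·11.500²·sin(360°/12) = 396.75 mm²); the r=8 cylinder at (13.5, 9.5) gives a regular 12-gon of circumradius 8 (constant along its height) (area = (12/2)·8.000²·sin(360°/12) = 192.00 mm²); Taking the first minus the rest: starting from the r=11.5 cylinder (396.75 mm²), the r=8 cylinder at (13.5, 9.5) partially overlaps it — only the 16.09 mm² overlap (of its 192.00 mm²) is removed, clipping the outline — area = 380.66 mm²; the cube at (-0.5, 3) is not intersected at this z (z outside [3, 28]); Taking the first minus the rest: none of the subtracted shapes is present at this height, so the result so far is unchanged — area = 380.66 mm². So its area = 380.66 mm². Layer 24 is larger (380.66 vs 325.76 mm²).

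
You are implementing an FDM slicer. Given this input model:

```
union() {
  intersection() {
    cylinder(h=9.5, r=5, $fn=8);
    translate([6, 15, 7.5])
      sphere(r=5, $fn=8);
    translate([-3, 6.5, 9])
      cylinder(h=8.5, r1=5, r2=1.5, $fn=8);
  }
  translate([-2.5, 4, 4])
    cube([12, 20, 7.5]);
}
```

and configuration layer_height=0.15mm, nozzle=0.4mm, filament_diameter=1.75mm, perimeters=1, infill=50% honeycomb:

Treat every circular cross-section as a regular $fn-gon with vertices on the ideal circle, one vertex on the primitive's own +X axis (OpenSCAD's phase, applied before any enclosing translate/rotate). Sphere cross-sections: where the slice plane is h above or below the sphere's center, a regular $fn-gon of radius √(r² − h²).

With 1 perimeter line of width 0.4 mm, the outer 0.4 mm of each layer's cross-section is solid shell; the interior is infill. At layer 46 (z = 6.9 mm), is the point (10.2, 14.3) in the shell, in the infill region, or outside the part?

outside

At z = 6.9 mm: the cylinder: section is a regular 8-gon, circumradius r=5; the r=5 sphere at (6, 15) slices to a regular 8-gon of circumradius 4.964 (√(r²−h²) with h=0.6 from center); the cone at (-3, 6.5) is absent (z outside [9, 17.5]); Taking the intersection: at least one operand is absent at this height, so nothing remains; the cube at (-2.5, 4) is present — its section is the full 12×20 rectangle; Taking the union: only the 12×20 cube at (-2.5, 4) is present, so the union is just that shape — 1 connected region. Overall, the cross-section is a single solid region. The nearest boundary edge runs (9.50, 4.00)→(9.50, 24.00); distance from the point to it = 0.70 mm. The point is not inside any of the regions above, so it lies outside the cross-section (0.70 mm from the nearest boundary).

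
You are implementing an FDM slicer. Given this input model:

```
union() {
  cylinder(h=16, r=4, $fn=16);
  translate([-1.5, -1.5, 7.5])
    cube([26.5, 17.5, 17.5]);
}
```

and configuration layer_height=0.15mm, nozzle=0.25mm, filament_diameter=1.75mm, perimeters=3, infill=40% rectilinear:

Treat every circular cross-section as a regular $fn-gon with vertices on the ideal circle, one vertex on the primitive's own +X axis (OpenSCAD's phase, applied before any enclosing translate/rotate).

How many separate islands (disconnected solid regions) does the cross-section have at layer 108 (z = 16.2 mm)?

1

At z = 16.2 mm: the cylinder is absent (z outside [0, 16]); the cube at (-1.5, -1.5) is present — its section is the full 26.5×17.5 rectangle; Combining (union): only the 26.5×17.5 cube at (-1.5, -1.5) is present, so the union is just that shape — 1 connected region. Overall, the cross-section is a single solid region. Island count = 1.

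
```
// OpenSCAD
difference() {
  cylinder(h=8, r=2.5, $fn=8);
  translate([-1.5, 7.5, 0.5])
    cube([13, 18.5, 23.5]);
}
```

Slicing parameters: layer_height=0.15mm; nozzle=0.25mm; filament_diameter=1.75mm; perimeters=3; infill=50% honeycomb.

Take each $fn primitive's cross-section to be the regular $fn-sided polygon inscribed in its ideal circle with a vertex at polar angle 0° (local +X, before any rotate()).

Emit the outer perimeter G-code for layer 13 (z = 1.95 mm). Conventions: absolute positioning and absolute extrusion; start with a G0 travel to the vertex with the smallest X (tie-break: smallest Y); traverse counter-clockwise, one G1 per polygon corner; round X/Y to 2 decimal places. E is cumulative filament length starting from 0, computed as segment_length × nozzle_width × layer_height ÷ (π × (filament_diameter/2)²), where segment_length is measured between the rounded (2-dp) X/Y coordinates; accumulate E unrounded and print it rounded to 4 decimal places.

At z = 1.95 mm: the cylinder: section is a regular 8-gon, circumradius r=2.5; the cube at (-1.5, 7.5) is present — its section is the full 13×18.5 rectangle; Subtracting the remaining from the first: starting from the r=2.5 cylinder, the 13×18.5 cube at (-1.5, 7.5) misses the remaining region (no effect) — 1 connected region. The outline is a single polygon with 8 vertices. Extrusion per mm of travel: 0.25 × 0.15 / (π × 0.875²) = 0.015591. Accumulating E over each segment gives final E = 0.2388.

G0 X-2.50 Y0.00 Z1.95
G1 X-1.77 Y-1.77 E0.0299
G1 X0.00 Y-2.50 E0.0597
G1 X1.77 Y-1.77 E0.0896
G1 X2.50 Y0.00 E0.1194
G1 X1.77 Y1.77 E0.1493
G1 X0.00 Y2.50 E0.1791
G1 X-1.77 Y1.77 E0.2090
G1 X-2.50 Y0.00 E0.2388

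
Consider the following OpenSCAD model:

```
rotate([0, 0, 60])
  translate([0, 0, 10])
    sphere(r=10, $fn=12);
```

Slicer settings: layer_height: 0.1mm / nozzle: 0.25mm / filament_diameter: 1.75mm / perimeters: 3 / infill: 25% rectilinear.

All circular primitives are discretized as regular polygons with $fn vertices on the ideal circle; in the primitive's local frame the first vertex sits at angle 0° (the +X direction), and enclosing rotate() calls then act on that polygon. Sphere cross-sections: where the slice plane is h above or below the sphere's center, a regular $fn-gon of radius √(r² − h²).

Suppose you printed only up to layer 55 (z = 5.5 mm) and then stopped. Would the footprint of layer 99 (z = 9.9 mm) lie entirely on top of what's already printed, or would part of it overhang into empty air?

part overhangs

Compare the two slices. At z = 5.5: the r=10 sphere contributes a regular 12-gon of circumradius √(10²−4.5²) = 8.930 (area = (12/2)·8.930²·sin(360°/12) = 239.25 mm²); (whole slice rotated 60° about Z — lengths, areas and connectivity unchanged). At z = 9.9: the r=10 sphere slices to a regular 12-gon of circumradius 9.999 (√(r²−h²) with h=0.1 from center) (area = (12/2)·9.999²·sin(360°/12) = 299.97 mm²); (rotated 60° about Z; rotation is an isometry so areas/perimeters/island counts are preserved). Checking containment: at z = 9.9 the cross-section extends beyond the z = 5.5 cross-section by about 60.72 mm².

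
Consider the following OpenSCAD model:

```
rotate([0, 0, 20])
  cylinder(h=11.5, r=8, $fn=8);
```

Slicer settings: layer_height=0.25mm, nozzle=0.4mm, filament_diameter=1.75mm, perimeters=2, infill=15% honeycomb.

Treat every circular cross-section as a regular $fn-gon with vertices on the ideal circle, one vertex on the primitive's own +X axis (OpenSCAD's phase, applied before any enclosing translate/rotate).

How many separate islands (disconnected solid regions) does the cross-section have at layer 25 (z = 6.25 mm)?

1

At z = 6.25 mm: the r=8 cylinder contributes a regular 8-gon of circumradius 8; (rotated 20° about Z; rotation is an isometry so areas/perimeters/island counts are preserved). Overall, the cross-section is a single solid region. Island count = 1.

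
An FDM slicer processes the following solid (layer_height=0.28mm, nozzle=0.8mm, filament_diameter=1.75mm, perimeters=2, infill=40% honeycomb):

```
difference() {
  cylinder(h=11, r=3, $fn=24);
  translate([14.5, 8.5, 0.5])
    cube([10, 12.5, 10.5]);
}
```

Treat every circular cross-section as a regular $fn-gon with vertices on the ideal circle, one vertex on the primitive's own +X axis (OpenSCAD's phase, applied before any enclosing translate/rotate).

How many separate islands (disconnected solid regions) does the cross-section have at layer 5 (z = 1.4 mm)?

At z = 1.4 mm: the cylinder: section is a regular 24-gon, circumradius r=3; the cube at (14.5, 8.5) is present — its section is the full 10×12.5 rectangle; After the difference (first − rest): starting from the r=3 cylinder, the 10×12.5 cube at (14.5, 8.5) misses the remaining region (no effect) — 1 connected region. Overall, the cross-section is a single solid region. Island count = 1.

1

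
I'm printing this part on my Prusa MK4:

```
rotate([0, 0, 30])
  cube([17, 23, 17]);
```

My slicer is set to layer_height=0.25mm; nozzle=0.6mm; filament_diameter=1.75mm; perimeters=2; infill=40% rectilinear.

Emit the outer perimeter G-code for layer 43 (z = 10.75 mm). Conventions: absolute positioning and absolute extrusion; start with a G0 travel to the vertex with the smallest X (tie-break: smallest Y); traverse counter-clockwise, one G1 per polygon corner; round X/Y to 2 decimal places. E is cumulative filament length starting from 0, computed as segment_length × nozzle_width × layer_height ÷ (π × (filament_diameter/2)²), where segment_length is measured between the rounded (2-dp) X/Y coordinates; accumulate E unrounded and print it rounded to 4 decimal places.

G0 X-11.50 Y19.92 Z10.75
G1 X0.00 Y0.00 E1.4344
G1 X14.72 Y8.50 E2.4945
G1 X3.22 Y28.42 E3.9289
G1 X-11.50 Y19.92 E4.9889

At z = 10.75 mm: the cube is present — its section is the full 17×23 rectangle; (rotated 30° about Z; rotation is an isometry so areas/perimeters/island counts are preserved). The outline is a single polygon with 4 vertices. Extrusion per mm of travel: 0.6 × 0.25 / (π × 0.875²) = 0.062363. Accumulating E over each segment gives final E = 4.9889.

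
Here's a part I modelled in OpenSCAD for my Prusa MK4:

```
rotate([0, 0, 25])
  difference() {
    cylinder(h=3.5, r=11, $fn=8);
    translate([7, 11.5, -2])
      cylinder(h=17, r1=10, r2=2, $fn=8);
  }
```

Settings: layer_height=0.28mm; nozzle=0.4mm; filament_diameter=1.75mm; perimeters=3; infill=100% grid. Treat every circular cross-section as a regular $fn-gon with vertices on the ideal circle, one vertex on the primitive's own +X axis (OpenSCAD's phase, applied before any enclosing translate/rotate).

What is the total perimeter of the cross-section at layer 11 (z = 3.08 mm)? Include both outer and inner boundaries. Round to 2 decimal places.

At z = 3.08 mm: the r=11 cylinder contributes a regular 8-gon of circumradius 11 (perimeter = 2·8·11.000·sin(180°/8) = 67.35 mm); the cone at (7, 11.5) (r1=10→r2=2) has section circumradius 7.609 here — a regular 8-gon (perimeter = 2·8·7.609·sin(180°/8) = 46.59 mm); Taking the first minus the rest: starting from the r=11 cylinder, the cone at (7, 11.5) partially overlaps it — only the 32.29 mm² overlap (of its 163.77 mm²) is removed, clipping the outline — boundary = 68.43 mm; (whole slice rotated 25° about Z — lengths, areas and connectivity unchanged). Overall, the cross-section is a single solid region. Total boundary length (outer) = 68.43 mm.

68.43 mm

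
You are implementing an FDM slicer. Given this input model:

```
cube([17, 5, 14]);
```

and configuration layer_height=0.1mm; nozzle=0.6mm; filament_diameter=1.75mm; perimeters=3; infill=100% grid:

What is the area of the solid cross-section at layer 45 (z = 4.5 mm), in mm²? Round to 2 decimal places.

85.00 mm²

At z = 4.5 mm: the cube (footprint 17×5) is included at this height (area 85.00 mm²). Overall, the cross-section is a single solid region. Net area = 85.00 mm².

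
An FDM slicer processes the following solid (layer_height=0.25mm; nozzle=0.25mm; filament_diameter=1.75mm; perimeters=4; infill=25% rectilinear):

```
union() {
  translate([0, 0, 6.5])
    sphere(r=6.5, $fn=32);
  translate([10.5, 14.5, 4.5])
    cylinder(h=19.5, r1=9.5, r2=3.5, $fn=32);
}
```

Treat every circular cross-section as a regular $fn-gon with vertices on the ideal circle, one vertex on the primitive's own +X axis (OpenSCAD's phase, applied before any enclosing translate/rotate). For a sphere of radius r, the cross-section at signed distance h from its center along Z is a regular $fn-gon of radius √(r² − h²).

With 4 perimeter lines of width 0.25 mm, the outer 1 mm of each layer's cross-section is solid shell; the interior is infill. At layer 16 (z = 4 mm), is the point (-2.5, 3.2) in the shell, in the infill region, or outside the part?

infill

At z = 4 mm: the r=6.5 sphere slices to a regular 32-gon of circumradius 6.000 (√(r²−h²) with h=2.5 from center); the cone at (10.5, 14.5) is absent (z outside [4.5, 24]); Taking the union: only the r=6.5 sphere is present, so the union is just that shape — 1 connected region. Overall, the cross-section is a single solid region. The nearest boundary edge runs (-3.33, 4.99)→(-4.24, 4.24); distance from the point to it = 1.91 mm. The point is inside the cross-section and 1.91 mm from the nearest boundary — more than the 1 mm shell width (4 × 0.25), so it's in the infill interior.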